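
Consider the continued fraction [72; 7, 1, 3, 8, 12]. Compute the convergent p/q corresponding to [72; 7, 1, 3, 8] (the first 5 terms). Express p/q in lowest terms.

Start with 8.
3 + 1/(8/1) = 3 + 1/8 = 25/8
1 + 1/(25/8) = 1 + 8/25 = 33/25
7 + 1/(33/25) = 7 + 25/33 = 256/33
72 + 1/(256/33) = 72 + 33/256 = 18465/256

18465/256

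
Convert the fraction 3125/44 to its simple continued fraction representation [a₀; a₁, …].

[71; 44]

⌊3125/44⌋ = 71, remainder 1
⌊44/1⌋ = 44, remainder 0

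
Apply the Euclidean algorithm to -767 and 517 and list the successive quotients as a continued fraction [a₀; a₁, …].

[-2; 1, 1, 14, 1, 2, 2, 2]

⌊-767/517⌋ = -2, remainder 267
⌊517/267⌋ = 1, remainder 250
⌊267/250⌋ = 1, remainder 17
⌊250/17⌋ = 14, remainder 12
⌊17/12⌋ = 1, remainder 5
⌊12/5⌋ = 2, remainder 2
⌊5/2⌋ = 2, remainder 1
⌊2/1⌋ = 2, remainder 0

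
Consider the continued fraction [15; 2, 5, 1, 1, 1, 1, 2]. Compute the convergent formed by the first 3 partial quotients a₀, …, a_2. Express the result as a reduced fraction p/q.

170/11

a_0 = 15: 15/1
a_1 = 2: 31/2
a_2 = 5: 170/11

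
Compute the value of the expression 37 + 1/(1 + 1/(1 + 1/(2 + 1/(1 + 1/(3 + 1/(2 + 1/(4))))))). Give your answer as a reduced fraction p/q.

9845/262

a_0 = 37: 37/1
a_1 = 1: 38/1
a_2 = 1: 75/2
a_3 = 2: 188/5
a_4 = 1: 263/7
a_5 = 3: 977/26
a_6 = 2: 2217/59
a_7 = 4: 9845/262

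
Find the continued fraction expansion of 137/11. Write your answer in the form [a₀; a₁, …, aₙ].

[12; 2, 5]

137 ÷ 11 → quotient 12, remainder 5
11 ÷ 5 → quotient 2, remainder 1
5 ÷ 1 → quotient 5, remainder 0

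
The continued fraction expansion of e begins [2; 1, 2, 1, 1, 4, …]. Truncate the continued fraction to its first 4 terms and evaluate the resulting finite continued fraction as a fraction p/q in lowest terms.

11/4

Compute successive convergents:
a_0 = 2: 2/1
a_1 = 1: 3/1
a_2 = 2: 8/3
a_3 = 1: 11/4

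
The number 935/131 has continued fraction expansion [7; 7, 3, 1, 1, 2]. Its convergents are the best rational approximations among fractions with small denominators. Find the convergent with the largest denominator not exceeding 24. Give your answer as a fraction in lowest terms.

157/22

a_0 = 7: 7/1  (≤ bound)
a_1 = 7: 50/7  (≤ bound)
a_2 = 3: 157/22  (≤ bound)
a_3 = 1: 207/29  (> 24, stop)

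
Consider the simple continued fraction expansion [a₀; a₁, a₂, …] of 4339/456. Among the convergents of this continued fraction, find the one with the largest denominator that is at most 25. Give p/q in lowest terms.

19/2

a_0 = 9: 9/1  (≤ bound)
a_1 = 1: 10/1  (≤ bound)
a_2 = 1: 19/2  (≤ bound)
a_3 = 15: 295/31  (> 25, stop)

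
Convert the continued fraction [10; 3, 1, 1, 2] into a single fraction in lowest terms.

185/18

a_0 = 10: 10/1
a_1 = 3: 31/3
a_2 = 1: 41/4
a_3 = 1: 72/7
a_4 = 2: 185/18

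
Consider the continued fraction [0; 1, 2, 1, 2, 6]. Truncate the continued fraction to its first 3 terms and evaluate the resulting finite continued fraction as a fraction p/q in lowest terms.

Start with 2.
1 + 1/(2/1) = 1 + 1/2 = 3/2
0 + 1/(3/2) = 0 + 2/3 = 2/3

2/3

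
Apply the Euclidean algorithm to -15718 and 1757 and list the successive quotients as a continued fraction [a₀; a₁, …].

[-9; 18, 2, 47]

-15718 ÷ 1757 → quotient -9, remainder 95
1757 ÷ 95 → quotient 18, remainder 47
95 ÷ 47 → quotient 2, remainder 1
47 ÷ 1 → quotient 47, remainder 0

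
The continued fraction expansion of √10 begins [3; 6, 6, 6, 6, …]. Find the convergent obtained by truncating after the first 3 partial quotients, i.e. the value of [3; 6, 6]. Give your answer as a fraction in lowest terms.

117/37

a_0 = 3: 3/1
a_1 = 6: 19/6
a_2 = 6: 117/37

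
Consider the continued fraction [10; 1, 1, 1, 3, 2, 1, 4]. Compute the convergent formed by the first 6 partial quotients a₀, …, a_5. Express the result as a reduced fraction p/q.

266/25

a_0 = 10: 10/1
a_1 = 1: 11/1
a_2 = 1: 21/2
a_3 = 1: 32/3
a_4 = 3: 117/11
a_5 = 2: 266/25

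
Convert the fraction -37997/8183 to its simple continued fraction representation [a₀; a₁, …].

Run the Euclidean algorithm, recording each quotient:
-37997 = -5·8183 + 2918, so a_0 = -5
8183 = 2·2918 + 2347, so a_1 = 2
2918 = 1·2347 + 571, so a_2 = 1
2347 = 4·571 + 63, so a_3 = 4
571 = 9·63 + 4, so a_4 = 9
63 = 15·4 + 3, so a_5 = 15
4 = 1·3 + 1, so a_6 = 1
3 = 3·1 + 0, so a_7 = 3

[-5; 2, 1, 4, 9, 15, 1, 3]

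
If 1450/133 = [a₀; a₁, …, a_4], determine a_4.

⌊1450/133⌋ = 10, remainder 120
⌊133/120⌋ = 1, remainder 13
⌊120/13⌋ = 9, remainder 3
⌊13/3⌋ = 4, remainder 1
⌊3/1⌋ = 3, remainder 0

3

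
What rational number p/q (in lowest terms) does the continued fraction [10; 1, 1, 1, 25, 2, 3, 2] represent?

13360/1253

Starting at the tail and folding back:
Start with 2.
3 + 1/(2/1) = 3 + 1/2 = 7/2
2 + 1/(7/2) = 2 + 2/7 = 16/7
25 + 1/(16/7) = 25 + 7/16 = 407/16
1 + 1/(407/16) = 1 + 16/407 = 423/407
1 + 1/(423/407) = 1 + 407/423 = 830/423
1 + 1/(830/423) = 1 + 423/830 = 1253/830
10 + 1/(1253/830) = 10 + 830/1253 = 13360/1253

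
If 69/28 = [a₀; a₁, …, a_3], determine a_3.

⌊69/28⌋ = 2, remainder 13
⌊28/13⌋ = 2, remainder 2
⌊13/2⌋ = 6, remainder 1
⌊2/1⌋ = 2, remainder 0

2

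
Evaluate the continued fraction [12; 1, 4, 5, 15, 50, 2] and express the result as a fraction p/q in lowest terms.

511625/39947

Compute successive convergents:
a_0 = 12: 12/1
a_1 = 1: 13/1
a_2 = 4: 64/5
a_3 = 5: 333/26
a_4 = 15: 5059/395
a_5 = 50: 253283/19776
a_6 = 2: 511625/39947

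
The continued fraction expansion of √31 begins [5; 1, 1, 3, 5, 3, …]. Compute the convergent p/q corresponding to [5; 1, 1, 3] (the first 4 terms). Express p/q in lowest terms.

39/7

Build up convergents one term at a time:
a_0 = 5: 5/1
a_1 = 1: 6/1
a_2 = 1: 11/2
a_3 = 3: 39/7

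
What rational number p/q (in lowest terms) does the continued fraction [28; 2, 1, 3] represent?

312/11

a_0 = 28: 28/1
a_1 = 2: 57/2
a_2 = 1: 85/3
a_3 = 3: 312/11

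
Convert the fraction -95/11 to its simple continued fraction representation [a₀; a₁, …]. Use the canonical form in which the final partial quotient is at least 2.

[-9; 2, 1, 3]

Run the Euclidean algorithm, recording each quotient:
-95 ÷ 11 → quotient -9, remainder 4
11 ÷ 4 → quotient 2, remainder 3
4 ÷ 3 → quotient 1, remainder 1
3 ÷ 1 → quotient 3, remainder 0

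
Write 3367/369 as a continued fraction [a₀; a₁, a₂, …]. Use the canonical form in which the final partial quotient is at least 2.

3367 = 9·369 + 46, so a_0 = 9
369 = 8·46 + 1, so a_1 = 8
46 = 46·1 + 0, so a_2 = 46

[9; 8, 46]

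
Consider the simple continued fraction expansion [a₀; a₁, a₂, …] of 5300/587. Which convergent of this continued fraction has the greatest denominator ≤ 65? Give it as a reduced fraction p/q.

List convergents until the denominator exceeds the bound:
a_0 = 9: 9/1  (≤ bound)
a_1 = 34: 307/34  (≤ bound)
a_2 = 1: 316/35  (≤ bound)
a_3 = 1: 623/69  (> 65, stop)

316/35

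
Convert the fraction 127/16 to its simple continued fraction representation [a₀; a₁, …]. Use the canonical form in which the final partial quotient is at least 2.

[7; 1, 15]

127 = 7·16 + 15, so a_0 = 7
16 = 1·15 + 1, so a_1 = 1
15 = 15·1 + 0, so a_2 = 15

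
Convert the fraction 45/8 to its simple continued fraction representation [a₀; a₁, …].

Apply division with remainder until the remainder is 0:
45 = 5·8 + 5, so a_0 = 5
8 = 1·5 + 3, so a_1 = 1
5 = 1·3 + 2, so a_2 = 1
3 = 1·2 + 1, so a_3 = 1
2 = 2·1 + 0, so a_4 = 2

[5; 1, 1, 1, 2]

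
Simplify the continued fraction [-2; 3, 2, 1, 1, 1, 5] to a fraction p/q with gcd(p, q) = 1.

Use the convergent recurrence hₖ = aₖ·hₖ₋₁ + hₖ₋₂ (and likewise for the denominators kₖ):
a_0 = -2: -2/1
a_1 = 3: -5/3
a_2 = 2: -12/7
a_3 = 1: -17/10
a_4 = 1: -29/17
a_5 = 1: -46/27
a_6 = 5: -259/152

-259/152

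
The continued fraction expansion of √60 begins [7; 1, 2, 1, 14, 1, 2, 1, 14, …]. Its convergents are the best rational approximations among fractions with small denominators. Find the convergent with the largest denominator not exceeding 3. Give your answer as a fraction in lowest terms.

a_0 = 7: 7/1  (≤ bound)
a_1 = 1: 8/1  (≤ bound)
a_2 = 2: 23/3  (≤ bound)
a_3 = 1: 31/4  (> 3, stop)

23/3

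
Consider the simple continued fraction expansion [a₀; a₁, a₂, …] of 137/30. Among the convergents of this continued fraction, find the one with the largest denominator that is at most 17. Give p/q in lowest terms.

32/7

a_0 = 4: 4/1  (≤ bound)
a_1 = 1: 5/1  (≤ bound)
a_2 = 1: 9/2  (≤ bound)
a_3 = 3: 32/7  (≤ bound)
a_4 = 4: 137/30  (> 17, stop)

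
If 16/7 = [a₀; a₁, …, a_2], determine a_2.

⌊16/7⌋ = 2, remainder 2
⌊7/2⌋ = 3, remainder 1
⌊2/1⌋ = 2, remainder 0

2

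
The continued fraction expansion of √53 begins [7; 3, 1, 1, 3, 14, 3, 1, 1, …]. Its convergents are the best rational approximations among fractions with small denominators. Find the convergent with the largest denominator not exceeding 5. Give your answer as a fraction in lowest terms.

29/4

List convergents until the denominator exceeds the bound:
a_0 = 7: 7/1  (≤ bound)
a_1 = 3: 22/3  (≤ bound)
a_2 = 1: 29/4  (≤ bound)
a_3 = 1: 51/7  (> 5, stop)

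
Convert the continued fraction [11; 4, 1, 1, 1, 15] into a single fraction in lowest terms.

2456/219

Use the convergent recurrence hₖ = aₖ·hₖ₋₁ + hₖ₋₂ (and likewise for the denominators kₖ):
a_0 = 11: 11/1
a_1 = 4: 45/4
a_2 = 1: 56/5
a_3 = 1: 101/9
a_4 = 1: 157/14
a_5 = 15: 2456/219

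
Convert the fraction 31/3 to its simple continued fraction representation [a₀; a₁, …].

31 = 10·3 + 1, so a_0 = 10
3 = 3·1 + 0, so a_1 = 3

[10; 3]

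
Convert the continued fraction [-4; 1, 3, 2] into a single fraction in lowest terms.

Compute successive convergents:
a_0 = -4: -4/1
a_1 = 1: -3/1
a_2 = 3: -13/4
a_3 = 2: -29/9

-29/9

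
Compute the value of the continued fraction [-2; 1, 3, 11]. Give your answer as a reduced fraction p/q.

Work from the innermost term outward:
Start with 11.
3 + 1/(11/1) = 3 + 1/11 = 34/11
1 + 1/(34/11) = 1 + 11/34 = 45/34
-2 + 1/(45/34) = -2 + 34/45 = -56/45

-56/45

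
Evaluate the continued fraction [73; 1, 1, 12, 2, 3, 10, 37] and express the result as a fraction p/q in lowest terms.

a_0 = 73: 73/1
a_1 = 1: 74/1
a_2 = 1: 147/2
a_3 = 12: 1838/25
a_4 = 2: 3823/52
a_5 = 3: 13307/181
a_6 = 10: 136893/1862
a_7 = 37: 5078348/69075

5078348/69075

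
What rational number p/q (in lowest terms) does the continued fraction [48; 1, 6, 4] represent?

1417/29

Work from the innermost term outward:
Start with 4.
6 + 1/(4/1) = 6 + 1/4 = 25/4
1 + 1/(25/4) = 1 + 4/25 = 29/25
48 + 1/(29/25) = 48 + 25/29 = 1417/29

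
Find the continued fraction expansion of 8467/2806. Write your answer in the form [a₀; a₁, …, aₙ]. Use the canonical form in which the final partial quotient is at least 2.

Repeatedly divide and take the remainder:
⌊8467/2806⌋ = 3, remainder 49
⌊2806/49⌋ = 57, remainder 13
⌊49/13⌋ = 3, remainder 10
⌊13/10⌋ = 1, remainder 3
⌊10/3⌋ = 3, remainder 1
⌊3/1⌋ = 3, remainder 0

[3; 57, 3, 1, 3, 3]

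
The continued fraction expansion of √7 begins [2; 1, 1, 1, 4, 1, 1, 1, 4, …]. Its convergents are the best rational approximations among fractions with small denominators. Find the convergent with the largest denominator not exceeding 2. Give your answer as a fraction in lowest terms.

List convergents until the denominator exceeds the bound:
a_0 = 2: 2/1  (≤ bound)
a_1 = 1: 3/1  (≤ bound)
a_2 = 1: 5/2  (≤ bound)
a_3 = 1: 8/3  (> 2, stop)

5/2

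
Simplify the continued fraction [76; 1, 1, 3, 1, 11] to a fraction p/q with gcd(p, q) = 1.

Work from the innermost term outward:
Start with 11.
1 + 1/(11/1) = 1 + 1/11 = 12/11
3 + 1/(12/11) = 3 + 11/12 = 47/12
1 + 1/(47/12) = 1 + 12/47 = 59/47
1 + 1/(59/47) = 1 + 47/59 = 106/59
76 + 1/(106/59) = 76 + 59/106 = 8115/106

8115/106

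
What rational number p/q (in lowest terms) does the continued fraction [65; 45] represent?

2926/45

Compute successive convergents:
a_0 = 65: 65/1
a_1 = 45: 2926/45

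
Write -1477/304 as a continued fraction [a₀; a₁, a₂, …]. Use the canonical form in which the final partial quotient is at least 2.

[-5; 7, 14, 3]

-1477 ÷ 304 → quotient -5, remainder 43
304 ÷ 43 → quotient 7, remainder 3
43 ÷ 3 → quotient 14, remainder 1
3 ÷ 1 → quotient 3, remainder 0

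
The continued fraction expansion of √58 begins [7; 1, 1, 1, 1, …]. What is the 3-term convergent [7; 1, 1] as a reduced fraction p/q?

15/2

a_0 = 7: 7/1
a_1 = 1: 8/1
a_2 = 1: 15/2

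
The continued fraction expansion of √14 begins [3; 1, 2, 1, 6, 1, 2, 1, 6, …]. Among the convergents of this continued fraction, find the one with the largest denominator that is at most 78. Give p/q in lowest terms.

a_0 = 3: 3/1  (≤ bound)
a_1 = 1: 4/1  (≤ bound)
a_2 = 2: 11/3  (≤ bound)
a_3 = 1: 15/4  (≤ bound)
a_4 = 6: 101/27  (≤ bound)
a_5 = 1: 116/31  (≤ bound)
a_6 = 2: 333/89  (> 78, stop)

116/31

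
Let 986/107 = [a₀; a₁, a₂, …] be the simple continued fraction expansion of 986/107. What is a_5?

7

Run the Euclidean algorithm, recording each quotient:
⌊986/107⌋ = 9, remainder 23
⌊107/23⌋ = 4, remainder 15
⌊23/15⌋ = 1, remainder 8
⌊15/8⌋ = 1, remainder 7
⌊8/7⌋ = 1, remainder 1
⌊7/1⌋ = 7, remainder 0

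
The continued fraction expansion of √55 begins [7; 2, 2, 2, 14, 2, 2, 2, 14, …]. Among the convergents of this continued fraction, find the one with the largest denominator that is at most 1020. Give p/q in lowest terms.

6593/889

List convergents until the denominator exceeds the bound:
a_0 = 7: 7/1  (≤ bound)
a_1 = 2: 15/2  (≤ bound)
a_2 = 2: 37/5  (≤ bound)
a_3 = 2: 89/12  (≤ bound)
a_4 = 14: 1283/173  (≤ bound)
a_5 = 2: 2655/358  (≤ bound)
a_6 = 2: 6593/889  (≤ bound)
a_7 = 2: 15841/2136  (> 1020, stop)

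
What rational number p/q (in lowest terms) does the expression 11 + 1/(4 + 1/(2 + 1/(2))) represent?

247/22

Start with 2.
2 + 1/(2/1) = 2 + 1/2 = 5/2
4 + 1/(5/2) = 4 + 2/5 = 22/5
11 + 1/(22/5) = 11 + 5/22 = 247/22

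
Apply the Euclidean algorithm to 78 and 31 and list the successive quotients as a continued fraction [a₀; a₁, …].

[2; 1, 1, 15]

⌊78/31⌋ = 2, remainder 16
⌊31/16⌋ = 1, remainder 15
⌊16/15⌋ = 1, remainder 1
⌊15/1⌋ = 15, remainder 0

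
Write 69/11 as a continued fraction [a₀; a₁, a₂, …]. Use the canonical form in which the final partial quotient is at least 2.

Apply division with remainder until the remainder is 0:
69 ÷ 11 → quotient 6, remainder 3
11 ÷ 3 → quotient 3, remainder 2
3 ÷ 2 → quotient 1, remainder 1
2 ÷ 1 → quotient 2, remainder 0

[6; 3, 1, 2]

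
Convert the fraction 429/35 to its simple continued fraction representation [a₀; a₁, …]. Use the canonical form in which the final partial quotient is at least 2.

⌊429/35⌋ = 12, remainder 9
⌊35/9⌋ = 3, remainder 8
⌊9/8⌋ = 1, remainder 1
⌊8/1⌋ = 8, remainder 0

[12; 3, 1, 8]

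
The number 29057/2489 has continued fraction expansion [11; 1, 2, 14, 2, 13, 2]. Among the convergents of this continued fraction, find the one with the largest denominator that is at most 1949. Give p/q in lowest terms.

List convergents until the denominator exceeds the bound:
a_0 = 11: 11/1  (≤ bound)
a_1 = 1: 12/1  (≤ bound)
a_2 = 2: 35/3  (≤ bound)
a_3 = 14: 502/43  (≤ bound)
a_4 = 2: 1039/89  (≤ bound)
a_5 = 13: 14009/1200  (≤ bound)
a_6 = 2: 29057/2489  (> 1949, stop)

14009/1200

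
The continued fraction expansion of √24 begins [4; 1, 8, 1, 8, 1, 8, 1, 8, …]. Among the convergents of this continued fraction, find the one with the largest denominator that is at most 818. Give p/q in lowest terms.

485/99

a_0 = 4: 4/1  (≤ bound)
a_1 = 1: 5/1  (≤ bound)
a_2 = 8: 44/9  (≤ bound)
a_3 = 1: 49/10  (≤ bound)
a_4 = 8: 436/89  (≤ bound)
a_5 = 1: 485/99  (≤ bound)
a_6 = 8: 4316/881  (> 818, stop)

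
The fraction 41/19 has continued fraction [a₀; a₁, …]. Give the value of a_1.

6

Repeatedly divide and take the remainder:
41 = 2·19 + 3, so a_0 = 2
19 = 6·3 + 1, so a_1 = 6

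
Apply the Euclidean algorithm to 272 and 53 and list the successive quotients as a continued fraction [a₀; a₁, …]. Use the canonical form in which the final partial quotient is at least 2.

⌊272/53⌋ = 5, remainder 7
⌊53/7⌋ = 7, remainder 4
⌊7/4⌋ = 1, remainder 3
⌊4/3⌋ = 1, remainder 1
⌊3/1⌋ = 3, remainder 0

[5; 7, 1, 1, 3]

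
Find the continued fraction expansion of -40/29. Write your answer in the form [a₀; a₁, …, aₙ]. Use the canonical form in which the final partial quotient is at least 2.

[-2; 1, 1, 1, 1, 1, 3]

-40 = -2·29 + 18, so a_0 = -2
29 = 1·18 + 11, so a_1 = 1
18 = 1·11 + 7, so a_2 = 1
11 = 1·7 + 4, so a_3 = 1
7 = 1·4 + 3, so a_4 = 1
4 = 1·3 + 1, so a_5 = 1
3 = 3·1 + 0, so a_6 = 3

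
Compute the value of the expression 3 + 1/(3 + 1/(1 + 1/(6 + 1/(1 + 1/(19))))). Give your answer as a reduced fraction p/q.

2007/616

Compute successive convergents:
a_0 = 3: 3/1
a_1 = 3: 10/3
a_2 = 1: 13/4
a_3 = 6: 88/27
a_4 = 1: 101/31
a_5 = 19: 2007/616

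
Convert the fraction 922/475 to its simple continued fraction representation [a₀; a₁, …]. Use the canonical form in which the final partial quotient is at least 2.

⌊922/475⌋ = 1, remainder 447
⌊475/447⌋ = 1, remainder 28
⌊447/28⌋ = 15, remainder 27
⌊28/27⌋ = 1, remainder 1
⌊27/1⌋ = 27, remainder 0

[1; 1, 15, 1, 27]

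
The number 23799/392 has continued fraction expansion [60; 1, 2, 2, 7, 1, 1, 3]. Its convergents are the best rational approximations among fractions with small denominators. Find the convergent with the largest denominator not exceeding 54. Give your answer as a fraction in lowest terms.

a_0 = 60: 60/1  (≤ bound)
a_1 = 1: 61/1  (≤ bound)
a_2 = 2: 182/3  (≤ bound)
a_3 = 2: 425/7  (≤ bound)
a_4 = 7: 3157/52  (≤ bound)
a_5 = 1: 3582/59  (> 54, stop)

3157/52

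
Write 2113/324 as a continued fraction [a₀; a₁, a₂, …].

Run the Euclidean algorithm, recording each quotient:
2113 ÷ 324 → quotient 6, remainder 169
324 ÷ 169 → quotient 1, remainder 155
169 ÷ 155 → quotient 1, remainder 14
155 ÷ 14 → quotient 11, remainder 1
14 ÷ 1 → quotient 14, remainder 0

[6; 1, 1, 11, 14]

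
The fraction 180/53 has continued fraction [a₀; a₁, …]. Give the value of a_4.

Run the Euclidean algorithm, recording each quotient:
180 = 3·53 + 21, so a_0 = 3
53 = 2·21 + 11, so a_1 = 2
21 = 1·11 + 10, so a_2 = 1
11 = 1·10 + 1, so a_3 = 1
10 = 10·1 + 0, so a_4 = 10

10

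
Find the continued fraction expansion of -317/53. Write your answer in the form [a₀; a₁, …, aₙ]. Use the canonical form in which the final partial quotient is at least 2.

[-6; 53]

⌊-317/53⌋ = -6, remainder 1
⌊53/1⌋ = 53, remainder 0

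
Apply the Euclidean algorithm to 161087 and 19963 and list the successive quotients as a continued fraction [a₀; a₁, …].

Repeatedly divide and take the remainder:
161087 = 8·19963 + 1383, so a_0 = 8
19963 = 14·1383 + 601, so a_1 = 14
1383 = 2·601 + 181, so a_2 = 2
601 = 3·181 + 58, so a_3 = 3
181 = 3·58 + 7, so a_4 = 3
58 = 8·7 + 2, so a_5 = 8
7 = 3·2 + 1, so a_6 = 3
2 = 2·1 + 0, so a_7 = 2

[8; 14, 2, 3, 3, 8, 3, 2]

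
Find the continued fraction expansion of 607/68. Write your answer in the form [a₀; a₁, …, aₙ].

⌊607/68⌋ = 8, remainder 63
⌊68/63⌋ = 1, remainder 5
⌊63/5⌋ = 12, remainder 3
⌊5/3⌋ = 1, remainder 2
⌊3/2⌋ = 1, remainder 1
⌊2/1⌋ = 2, remainder 0

[8; 1, 12, 1, 1, 2]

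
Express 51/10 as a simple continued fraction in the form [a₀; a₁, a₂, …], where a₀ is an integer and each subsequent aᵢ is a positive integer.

Run the Euclidean algorithm, recording each quotient:
51 = 5·10 + 1, so a_0 = 5
10 = 10·1 + 0, so a_1 = 10

[5; 10]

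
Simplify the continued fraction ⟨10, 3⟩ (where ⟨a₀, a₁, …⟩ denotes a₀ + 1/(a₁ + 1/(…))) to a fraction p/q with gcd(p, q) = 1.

Build up convergents one term at a time:
a_0 = 10: 10/1
a_1 = 3: 31/3

31/3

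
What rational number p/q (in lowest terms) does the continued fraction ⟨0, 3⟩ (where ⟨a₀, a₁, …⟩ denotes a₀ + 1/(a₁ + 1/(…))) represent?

Use the convergent recurrence hₖ = aₖ·hₖ₋₁ + hₖ₋₂ (and likewise for the denominators kₖ):
a_0 = 0: 0/1
a_1 = 3: 1/3

1/3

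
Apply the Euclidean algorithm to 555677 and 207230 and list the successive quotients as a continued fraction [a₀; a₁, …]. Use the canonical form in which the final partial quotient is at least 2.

[2; 1, 2, 7, 5, 2, 15, 54]

Repeatedly divide and take the remainder:
555677 ÷ 207230 → quotient 2, remainder 141217
207230 ÷ 141217 → quotient 1, remainder 66013
141217 ÷ 66013 → quotient 2, remainder 9191
66013 ÷ 9191 → quotient 7, remainder 1676
9191 ÷ 1676 → quotient 5, remainder 811
1676 ÷ 811 → quotient 2, remainder 54
811 ÷ 54 → quotient 15, remainder 1
54 ÷ 1 → quotient 54, remainder 0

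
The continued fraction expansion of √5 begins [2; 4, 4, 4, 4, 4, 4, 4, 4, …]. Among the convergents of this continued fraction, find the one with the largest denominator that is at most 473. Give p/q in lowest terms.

682/305

a_0 = 2: 2/1  (≤ bound)
a_1 = 4: 9/4  (≤ bound)
a_2 = 4: 38/17  (≤ bound)
a_3 = 4: 161/72  (≤ bound)
a_4 = 4: 682/305  (≤ bound)
a_5 = 4: 2889/1292  (> 473, stop)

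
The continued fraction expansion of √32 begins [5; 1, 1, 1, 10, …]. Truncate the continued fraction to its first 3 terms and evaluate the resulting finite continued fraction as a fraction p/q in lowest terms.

Build up convergents one term at a time:
a_0 = 5: 5/1
a_1 = 1: 6/1
a_2 = 1: 11/2

11/2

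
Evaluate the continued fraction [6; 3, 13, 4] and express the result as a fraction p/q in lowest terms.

1031/163

Start with 4.
13 + 1/(4/1) = 13 + 1/4 = 53/4
3 + 1/(53/4) = 3 + 4/53 = 163/53
6 + 1/(163/53) = 6 + 53/163 = 1031/163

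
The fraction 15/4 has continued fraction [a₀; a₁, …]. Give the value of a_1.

1

Repeatedly divide and take the remainder:
15 = 3·4 + 3, so a_0 = 3
4 = 1·3 + 1, so a_1 = 1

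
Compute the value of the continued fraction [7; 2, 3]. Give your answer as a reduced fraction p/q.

52/7

a_0 = 7: 7/1
a_1 = 2: 15/2
a_2 = 3: 52/7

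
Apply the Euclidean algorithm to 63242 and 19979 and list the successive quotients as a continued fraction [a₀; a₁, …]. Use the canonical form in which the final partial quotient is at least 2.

[3; 6, 22, 5, 1, 1, 13]

Apply division with remainder until the remainder is 0:
63242 ÷ 19979 → quotient 3, remainder 3305
19979 ÷ 3305 → quotient 6, remainder 149
3305 ÷ 149 → quotient 22, remainder 27
149 ÷ 27 → quotient 5, remainder 14
27 ÷ 14 → quotient 1, remainder 13
14 ÷ 13 → quotient 1, remainder 1
13 ÷ 1 → quotient 13, remainder 0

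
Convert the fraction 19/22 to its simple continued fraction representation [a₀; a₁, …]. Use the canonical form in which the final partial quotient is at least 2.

19 = 0·22 + 19, so a_0 = 0
22 = 1·19 + 3, so a_1 = 1
19 = 6·3 + 1, so a_2 = 6
3 = 3·1 + 0, so a_3 = 3

[0; 1, 6, 3]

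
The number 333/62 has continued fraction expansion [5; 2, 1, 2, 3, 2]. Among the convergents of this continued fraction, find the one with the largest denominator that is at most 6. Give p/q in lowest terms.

a_0 = 5: 5/1  (≤ bound)
a_1 = 2: 11/2  (≤ bound)
a_2 = 1: 16/3  (≤ bound)
a_3 = 2: 43/8  (> 6, stop)

16/3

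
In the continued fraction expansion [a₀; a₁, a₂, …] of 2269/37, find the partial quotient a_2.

12

Repeatedly divide and take the remainder:
⌊2269/37⌋ = 61, remainder 12
⌊37/12⌋ = 3, remainder 1
⌊12/1⌋ = 12, remainder 0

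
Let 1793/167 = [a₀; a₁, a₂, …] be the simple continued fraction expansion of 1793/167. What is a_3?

1793 ÷ 167 → quotient 10, remainder 123
167 ÷ 123 → quotient 1, remainder 44
123 ÷ 44 → quotient 2, remainder 35
44 ÷ 35 → quotient 1, remainder 9

1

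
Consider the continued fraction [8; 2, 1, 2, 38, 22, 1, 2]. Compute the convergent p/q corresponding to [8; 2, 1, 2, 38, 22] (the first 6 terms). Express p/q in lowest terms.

Use the convergent recurrence hₖ = aₖ·hₖ₋₁ + hₖ₋₂ (and likewise for the denominators kₖ):
a_0 = 8: 8/1
a_1 = 2: 17/2
a_2 = 1: 25/3
a_3 = 2: 67/8
a_4 = 38: 2571/307
a_5 = 22: 56629/6762

56629/6762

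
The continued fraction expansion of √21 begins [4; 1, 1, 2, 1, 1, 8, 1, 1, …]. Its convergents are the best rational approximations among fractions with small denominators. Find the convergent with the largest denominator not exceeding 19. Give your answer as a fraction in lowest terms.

a_0 = 4: 4/1  (≤ bound)
a_1 = 1: 5/1  (≤ bound)
a_2 = 1: 9/2  (≤ bound)
a_3 = 2: 23/5  (≤ bound)
a_4 = 1: 32/7  (≤ bound)
a_5 = 1: 55/12  (≤ bound)
a_6 = 8: 472/103  (> 19, stop)

55/12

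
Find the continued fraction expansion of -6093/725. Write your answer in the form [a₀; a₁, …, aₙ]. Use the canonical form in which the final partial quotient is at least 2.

[-9; 1, 1, 2, 9, 3, 1, 3]

Repeatedly divide and take the remainder:
-6093 = -9·725 + 432, so a_0 = -9
725 = 1·432 + 293, so a_1 = 1
432 = 1·293 + 139, so a_2 = 1
293 = 2·139 + 15, so a_3 = 2
139 = 9·15 + 4, so a_4 = 9
15 = 3·4 + 3, so a_5 = 3
4 = 1·3 + 1, so a_6 = 1
3 = 3·1 + 0, so a_7 = 3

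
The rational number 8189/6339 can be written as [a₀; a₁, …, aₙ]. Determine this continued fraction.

Apply division with remainder until the remainder is 0:
8189 ÷ 6339 → quotient 1, remainder 1850
6339 ÷ 1850 → quotient 3, remainder 789
1850 ÷ 789 → quotient 2, remainder 272
789 ÷ 272 → quotient 2, remainder 245
272 ÷ 245 → quotient 1, remainder 27
245 ÷ 27 → quotient 9, remainder 2
27 ÷ 2 → quotient 13, remainder 1
2 ÷ 1 → quotient 2, remainder 0

[1; 3, 2, 2, 1, 9, 13, 2]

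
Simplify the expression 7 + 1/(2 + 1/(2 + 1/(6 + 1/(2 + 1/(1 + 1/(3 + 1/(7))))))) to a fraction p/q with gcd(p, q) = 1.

a_0 = 7: 7/1
a_1 = 2: 15/2
a_2 = 2: 37/5
a_3 = 6: 237/32
a_4 = 2: 511/69
a_5 = 1: 748/101
a_6 = 3: 2755/372
a_7 = 7: 20033/2705

20033/2705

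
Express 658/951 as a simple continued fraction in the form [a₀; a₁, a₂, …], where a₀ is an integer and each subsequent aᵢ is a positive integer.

658 ÷ 951 → quotient 0, remainder 658
951 ÷ 658 → quotient 1, remainder 293
658 ÷ 293 → quotient 2, remainder 72
293 ÷ 72 → quotient 4, remainder 5
72 ÷ 5 → quotient 14, remainder 2
5 ÷ 2 → quotient 2, remainder 1
2 ÷ 1 → quotient 2, remainder 0

[0; 1, 2, 4, 14, 2, 2]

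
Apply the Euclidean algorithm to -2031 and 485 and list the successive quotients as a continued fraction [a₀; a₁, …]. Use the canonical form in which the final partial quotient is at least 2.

[-5; 1, 4, 3, 30]

Repeatedly divide and take the remainder:
-2031 ÷ 485 → quotient -5, remainder 394
485 ÷ 394 → quotient 1, remainder 91
394 ÷ 91 → quotient 4, remainder 30
91 ÷ 30 → quotient 3, remainder 1
30 ÷ 1 → quotient 30, remainder 0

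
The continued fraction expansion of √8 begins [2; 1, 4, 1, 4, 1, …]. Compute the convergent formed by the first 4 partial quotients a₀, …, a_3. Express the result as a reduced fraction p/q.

17/6

a_0 = 2: 2/1
a_1 = 1: 3/1
a_2 = 4: 14/5
a_3 = 1: 17/6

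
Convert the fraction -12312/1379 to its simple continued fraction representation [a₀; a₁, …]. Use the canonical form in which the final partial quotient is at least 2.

Apply division with remainder until the remainder is 0:
-12312 ÷ 1379 → quotient -9, remainder 99
1379 ÷ 99 → quotient 13, remainder 92
99 ÷ 92 → quotient 1, remainder 7
92 ÷ 7 → quotient 13, remainder 1
7 ÷ 1 → quotient 7, remainder 0

[-9; 13, 1, 13, 7]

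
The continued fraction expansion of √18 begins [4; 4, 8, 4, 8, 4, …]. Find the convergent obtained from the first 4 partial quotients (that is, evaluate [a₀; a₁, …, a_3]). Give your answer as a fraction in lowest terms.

577/136

a_0 = 4: 4/1
a_1 = 4: 17/4
a_2 = 8: 140/33
a_3 = 4: 577/136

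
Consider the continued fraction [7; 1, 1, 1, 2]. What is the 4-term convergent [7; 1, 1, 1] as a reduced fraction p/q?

23/3

Compute successive convergents:
a_0 = 7: 7/1
a_1 = 1: 8/1
a_2 = 1: 15/2
a_3 = 1: 23/3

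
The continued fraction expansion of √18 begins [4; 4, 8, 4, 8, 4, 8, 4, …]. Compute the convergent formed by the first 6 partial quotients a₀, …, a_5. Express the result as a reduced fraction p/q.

Work from the innermost term outward:
Start with 4.
8 + 1/(4/1) = 8 + 1/4 = 33/4
4 + 1/(33/4) = 4 + 4/33 = 136/33
8 + 1/(136/33) = 8 + 33/136 = 1121/136
4 + 1/(1121/136) = 4 + 136/1121 = 4620/1121
4 + 1/(4620/1121) = 4 + 1121/4620 = 19601/4620

19601/4620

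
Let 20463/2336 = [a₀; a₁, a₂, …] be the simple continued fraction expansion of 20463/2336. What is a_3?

Run the Euclidean algorithm, recording each quotient:
20463 = 8·2336 + 1775, so a_0 = 8
2336 = 1·1775 + 561, so a_1 = 1
1775 = 3·561 + 92, so a_2 = 3
561 = 6·92 + 9, so a_3 = 6

6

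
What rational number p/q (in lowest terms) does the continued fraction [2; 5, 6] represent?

Start with 6.
5 + 1/(6/1) = 5 + 1/6 = 31/6
2 + 1/(31/6) = 2 + 6/31 = 68/31

68/31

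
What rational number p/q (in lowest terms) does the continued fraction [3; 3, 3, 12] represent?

406/123

a_0 = 3: 3/1
a_1 = 3: 10/3
a_2 = 3: 33/10
a_3 = 12: 406/123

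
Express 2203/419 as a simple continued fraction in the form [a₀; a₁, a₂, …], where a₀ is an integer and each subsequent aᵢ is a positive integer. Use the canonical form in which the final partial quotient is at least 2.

[5; 3, 1, 7, 3, 4]

2203 ÷ 419 → quotient 5, remainder 108
419 ÷ 108 → quotient 3, remainder 95
108 ÷ 95 → quotient 1, remainder 13
95 ÷ 13 → quotient 7, remainder 4
13 ÷ 4 → quotient 3, remainder 1
4 ÷ 1 → quotient 4, remainder 0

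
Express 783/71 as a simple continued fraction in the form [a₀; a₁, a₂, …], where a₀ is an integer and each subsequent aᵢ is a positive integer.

Apply division with remainder until the remainder is 0:
783 ÷ 71 → quotient 11, remainder 2
71 ÷ 2 → quotient 35, remainder 1
2 ÷ 1 → quotient 2, remainder 0

[11; 35, 2]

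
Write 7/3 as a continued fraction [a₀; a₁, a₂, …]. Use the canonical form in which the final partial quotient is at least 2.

7 = 2·3 + 1, so a_0 = 2
3 = 3·1 + 0, so a_1 = 3

[2; 3]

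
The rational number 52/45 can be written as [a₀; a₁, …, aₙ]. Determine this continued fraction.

52 ÷ 45 → quotient 1, remainder 7
45 ÷ 7 → quotient 6, remainder 3
7 ÷ 3 → quotient 2, remainder 1
3 ÷ 1 → quotient 3, remainder 0

[1; 6, 2, 3]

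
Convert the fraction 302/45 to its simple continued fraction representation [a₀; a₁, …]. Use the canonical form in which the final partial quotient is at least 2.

[6; 1, 2, 2, 6]

302 ÷ 45 → quotient 6, remainder 32
45 ÷ 32 → quotient 1, remainder 13
32 ÷ 13 → quotient 2, remainder 6
13 ÷ 6 → quotient 2, remainder 1
6 ÷ 1 → quotient 6, remainder 0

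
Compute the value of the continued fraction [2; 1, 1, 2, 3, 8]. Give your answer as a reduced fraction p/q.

a_0 = 2: 2/1
a_1 = 1: 3/1
a_2 = 1: 5/2
a_3 = 2: 13/5
a_4 = 3: 44/17
a_5 = 8: 365/141

365/141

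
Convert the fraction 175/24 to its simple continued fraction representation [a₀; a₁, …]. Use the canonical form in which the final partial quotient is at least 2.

175 ÷ 24 → quotient 7, remainder 7
24 ÷ 7 → quotient 3, remainder 3
7 ÷ 3 → quotient 2, remainder 1
3 ÷ 1 → quotient 3, remainder 0

[7; 3, 2, 3]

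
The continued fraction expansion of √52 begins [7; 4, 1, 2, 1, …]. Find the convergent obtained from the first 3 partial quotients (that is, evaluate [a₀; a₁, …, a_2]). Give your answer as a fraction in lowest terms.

36/5

Collapse the nested fraction from the inside out:
Start with 1.
4 + 1/(1/1) = 4 + 1/1 = 5/1
7 + 1/(5/1) = 7 + 1/5 = 36/5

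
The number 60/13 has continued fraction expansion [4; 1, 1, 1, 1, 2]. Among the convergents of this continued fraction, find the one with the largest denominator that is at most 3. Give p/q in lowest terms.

14/3

List convergents until the denominator exceeds the bound:
a_0 = 4: 4/1  (≤ bound)
a_1 = 1: 5/1  (≤ bound)
a_2 = 1: 9/2  (≤ bound)
a_3 = 1: 14/3  (≤ bound)
a_4 = 1: 23/5  (> 3, stop)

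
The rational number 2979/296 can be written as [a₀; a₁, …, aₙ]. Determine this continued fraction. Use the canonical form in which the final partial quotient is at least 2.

[10; 15, 1, 1, 2, 1, 2]

2979 = 10·296 + 19, so a_0 = 10
296 = 15·19 + 11, so a_1 = 15
19 = 1·11 + 8, so a_2 = 1
11 = 1·8 + 3, so a_3 = 1
8 = 2·3 + 2, so a_4 = 2
3 = 1·2 + 1, so a_5 = 1
2 = 2·1 + 0, so a_6 = 2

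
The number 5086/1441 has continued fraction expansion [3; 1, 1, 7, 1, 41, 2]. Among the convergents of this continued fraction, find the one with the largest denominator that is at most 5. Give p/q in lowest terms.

List convergents until the denominator exceeds the bound:
a_0 = 3: 3/1  (≤ bound)
a_1 = 1: 4/1  (≤ bound)
a_2 = 1: 7/2  (≤ bound)
a_3 = 7: 53/15  (> 5, stop)

7/2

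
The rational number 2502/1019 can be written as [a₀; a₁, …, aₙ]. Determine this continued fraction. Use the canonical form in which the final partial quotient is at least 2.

[2; 2, 5, 10, 9]

2502 ÷ 1019 → quotient 2, remainder 464
1019 ÷ 464 → quotient 2, remainder 91
464 ÷ 91 → quotient 5, remainder 9
91 ÷ 9 → quotient 10, remainder 1
9 ÷ 1 → quotient 9, remainder 0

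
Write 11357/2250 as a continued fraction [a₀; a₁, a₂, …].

Apply division with remainder until the remainder is 0:
11357 ÷ 2250 → quotient 5, remainder 107
2250 ÷ 107 → quotient 21, remainder 3
107 ÷ 3 → quotient 35, remainder 2
3 ÷ 2 → quotient 1, remainder 1
2 ÷ 1 → quotient 2, remainder 0

[5; 21, 35, 1, 2]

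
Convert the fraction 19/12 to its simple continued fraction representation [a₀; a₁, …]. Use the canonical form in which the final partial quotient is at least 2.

19 ÷ 12 → quotient 1, remainder 7
12 ÷ 7 → quotient 1, remainder 5
7 ÷ 5 → quotient 1, remainder 2
5 ÷ 2 → quotient 2, remainder 1
2 ÷ 1 → quotient 2, remainder 0

[1; 1, 1, 2, 2]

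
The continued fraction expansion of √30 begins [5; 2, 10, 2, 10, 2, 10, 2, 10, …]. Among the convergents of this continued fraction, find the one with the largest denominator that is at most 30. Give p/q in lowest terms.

115/21

a_0 = 5: 5/1  (≤ bound)
a_1 = 2: 11/2  (≤ bound)
a_2 = 10: 115/21  (≤ bound)
a_3 = 2: 241/44  (> 30, stop)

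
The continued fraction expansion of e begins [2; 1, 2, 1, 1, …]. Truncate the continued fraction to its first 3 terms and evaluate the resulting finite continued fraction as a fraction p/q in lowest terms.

8/3

a_0 = 2: 2/1
a_1 = 1: 3/1
a_2 = 2: 8/3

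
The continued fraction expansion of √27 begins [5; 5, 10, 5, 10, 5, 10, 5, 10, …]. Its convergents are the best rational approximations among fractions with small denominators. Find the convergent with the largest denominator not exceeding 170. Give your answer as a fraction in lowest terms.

List convergents until the denominator exceeds the bound:
a_0 = 5: 5/1  (≤ bound)
a_1 = 5: 26/5  (≤ bound)
a_2 = 10: 265/51  (≤ bound)
a_3 = 5: 1351/260  (> 170, stop)

265/51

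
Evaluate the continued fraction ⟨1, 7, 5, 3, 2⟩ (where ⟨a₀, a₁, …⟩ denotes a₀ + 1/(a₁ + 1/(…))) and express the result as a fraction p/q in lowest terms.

303/266

a_0 = 1: 1/1
a_1 = 7: 8/7
a_2 = 5: 41/36
a_3 = 3: 131/115
a_4 = 2: 303/266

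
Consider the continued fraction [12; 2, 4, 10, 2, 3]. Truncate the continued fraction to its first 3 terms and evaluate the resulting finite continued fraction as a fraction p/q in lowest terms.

Start with 4.
2 + 1/(4/1) = 2 + 1/4 = 9/4
12 + 1/(9/4) = 12 + 4/9 = 112/9

112/9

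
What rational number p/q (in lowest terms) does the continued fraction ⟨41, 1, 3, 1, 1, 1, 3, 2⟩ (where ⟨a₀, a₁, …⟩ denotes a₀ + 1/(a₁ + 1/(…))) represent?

4847/116

Starting at the tail and folding back:
Start with 2.
3 + 1/(2/1) = 3 + 1/2 = 7/2
1 + 1/(7/2) = 1 + 2/7 = 9/7
1 + 1/(9/7) = 1 + 7/9 = 16/9
1 + 1/(16/9) = 1 + 9/16 = 25/16
3 + 1/(25/16) = 3 + 16/25 = 91/25
1 + 1/(91/25) = 1 + 25/91 = 116/91
41 + 1/(116/91) = 41 + 91/116 = 4847/116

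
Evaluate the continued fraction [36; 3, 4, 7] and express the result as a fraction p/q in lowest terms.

3413/94

Collapse the nested fraction from the inside out:
Start with 7.
4 + 1/(7/1) = 4 + 1/7 = 29/7
3 + 1/(29/7) = 3 + 7/29 = 94/29
36 + 1/(94/29) = 36 + 29/94 = 3413/94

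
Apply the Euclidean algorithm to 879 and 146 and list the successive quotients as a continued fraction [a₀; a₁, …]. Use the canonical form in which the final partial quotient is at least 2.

[6; 48, 1, 2]

879 ÷ 146 → quotient 6, remainder 3
146 ÷ 3 → quotient 48, remainder 2
3 ÷ 2 → quotient 1, remainder 1
2 ÷ 1 → quotient 2, remainder 0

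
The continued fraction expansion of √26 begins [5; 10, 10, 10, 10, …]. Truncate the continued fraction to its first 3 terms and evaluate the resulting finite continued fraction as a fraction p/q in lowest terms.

a_0 = 5: 5/1
a_1 = 10: 51/10
a_2 = 10: 515/101

515/101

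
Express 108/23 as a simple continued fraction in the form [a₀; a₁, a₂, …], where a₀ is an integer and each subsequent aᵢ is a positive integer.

[4; 1, 2, 3, 2]

Repeatedly divide and take the remainder:
⌊108/23⌋ = 4, remainder 16
⌊23/16⌋ = 1, remainder 7
⌊16/7⌋ = 2, remainder 2
⌊7/2⌋ = 3, remainder 1
⌊2/1⌋ = 2, remainder 0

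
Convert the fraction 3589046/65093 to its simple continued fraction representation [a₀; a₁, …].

[55; 7, 3, 2, 7, 13, 13]

Apply division with remainder until the remainder is 0:
3589046 = 55·65093 + 8931, so a_0 = 55
65093 = 7·8931 + 2576, so a_1 = 7
8931 = 3·2576 + 1203, so a_2 = 3
2576 = 2·1203 + 170, so a_3 = 2
1203 = 7·170 + 13, so a_4 = 7
170 = 13·13 + 1, so a_5 = 13
13 = 13·1 + 0, so a_6 = 13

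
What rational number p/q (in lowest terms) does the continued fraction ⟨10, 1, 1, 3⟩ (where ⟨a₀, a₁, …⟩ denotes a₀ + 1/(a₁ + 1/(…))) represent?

74/7

Starting at the tail and folding back:
Start with 3.
1 + 1/(3/1) = 1 + 1/3 = 4/3
1 + 1/(4/3) = 1 + 3/4 = 7/4
10 + 1/(7/4) = 10 + 4/7 = 74/7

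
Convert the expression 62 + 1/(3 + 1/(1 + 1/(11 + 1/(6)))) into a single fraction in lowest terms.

17805/286

a_0 = 62: 62/1
a_1 = 3: 187/3
a_2 = 1: 249/4
a_3 = 11: 2926/47
a_4 = 6: 17805/286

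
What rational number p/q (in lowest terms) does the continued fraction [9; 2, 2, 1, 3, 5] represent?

Build up convergents one term at a time:
a_0 = 9: 9/1
a_1 = 2: 19/2
a_2 = 2: 47/5
a_3 = 1: 66/7
a_4 = 3: 245/26
a_5 = 5: 1291/137

1291/137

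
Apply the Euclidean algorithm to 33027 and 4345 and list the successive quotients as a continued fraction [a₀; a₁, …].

Apply division with remainder until the remainder is 0:
⌊33027/4345⌋ = 7, remainder 2612
⌊4345/2612⌋ = 1, remainder 1733
⌊2612/1733⌋ = 1, remainder 879
⌊1733/879⌋ = 1, remainder 854
⌊879/854⌋ = 1, remainder 25
⌊854/25⌋ = 34, remainder 4
⌊25/4⌋ = 6, remainder 1
⌊4/1⌋ = 4, remainder 0

[7; 1, 1, 1, 1, 34, 6, 4]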